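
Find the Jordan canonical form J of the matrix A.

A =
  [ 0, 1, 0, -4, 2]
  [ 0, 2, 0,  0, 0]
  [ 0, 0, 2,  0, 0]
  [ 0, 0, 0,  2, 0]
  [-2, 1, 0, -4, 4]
J_2(2) ⊕ J_1(2) ⊕ J_1(2) ⊕ J_1(2)

The characteristic polynomial is
  det(x·I − A) = x^5 - 10*x^4 + 40*x^3 - 80*x^2 + 80*x - 32 = (x - 2)^5

Eigenvalues and multiplicities (the geometric multiplicity of λ is n − rank(A − λI), which equals the number of Jordan blocks for λ):
  λ = 2: algebraic multiplicity = 5, geometric multiplicity = 4

Determining the block sizes for each eigenvalue:
  λ = 2: 4 blocks summing to 5 forces exactly one block of size 2 and the rest size 1 → block sizes [2, 1, 1, 1]

Assembling the blocks gives a Jordan form
J =
  [2, 1, 0, 0, 0]
  [0, 2, 0, 0, 0]
  [0, 0, 2, 0, 0]
  [0, 0, 0, 2, 0]
  [0, 0, 0, 0, 2]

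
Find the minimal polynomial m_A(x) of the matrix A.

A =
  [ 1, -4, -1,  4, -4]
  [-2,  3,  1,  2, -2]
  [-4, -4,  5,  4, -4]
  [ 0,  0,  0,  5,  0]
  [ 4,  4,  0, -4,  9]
x^3 - 13*x^2 + 55*x - 75

The characteristic polynomial is χ_A(x) = (x - 5)^4*(x - 3), so the eigenvalues are known. The minimal polynomial is
  m_A(x) = Π_λ (x − λ)^{k_λ}
where k_λ is the size of the *largest* Jordan block for λ (equivalently, the smallest k with (A − λI)^k v = 0 for every generalised eigenvector v of λ).

  λ = 3: largest Jordan block has size 1, contributing (x − 3)
  λ = 5: largest Jordan block has size 2, contributing (x − 5)^2

So m_A(x) = (x - 5)^2*(x - 3) = x^3 - 13*x^2 + 55*x - 75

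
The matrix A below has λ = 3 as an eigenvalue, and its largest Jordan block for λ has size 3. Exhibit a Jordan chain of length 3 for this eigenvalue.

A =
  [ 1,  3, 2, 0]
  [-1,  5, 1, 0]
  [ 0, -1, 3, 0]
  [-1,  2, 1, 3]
A Jordan chain for λ = 3 of length 3:
v_1 = (1, 0, 1, 0)ᵀ
v_2 = (-2, -1, 0, -1)ᵀ
v_3 = (1, 0, 0, 0)ᵀ

Let N = A − (3)·I. We want v_3 with N^3 v_3 = 0 but N^2 v_3 ≠ 0; then v_{j-1} := N · v_j for j = 3, …, 2.

Pick v_3 = (1, 0, 0, 0)ᵀ.
Then v_2 = N · v_3 = (-2, -1, 0, -1)ᵀ.
Then v_1 = N · v_2 = (1, 0, 1, 0)ᵀ.

Sanity check: (A − (3)·I) v_1 = (0, 0, 0, 0)ᵀ = 0. ✓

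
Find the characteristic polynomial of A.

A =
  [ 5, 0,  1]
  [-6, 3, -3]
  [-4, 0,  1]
x^3 - 9*x^2 + 27*x - 27

Expanding det(x·I − A) (e.g. by cofactor expansion or by noting that A is similar to its Jordan form J, which has the same characteristic polynomial as A) gives
  χ_A(x) = x^3 - 9*x^2 + 27*x - 27
which factors as (x - 3)^3. The eigenvalues (with algebraic multiplicities) are λ = 3 with multiplicity 3.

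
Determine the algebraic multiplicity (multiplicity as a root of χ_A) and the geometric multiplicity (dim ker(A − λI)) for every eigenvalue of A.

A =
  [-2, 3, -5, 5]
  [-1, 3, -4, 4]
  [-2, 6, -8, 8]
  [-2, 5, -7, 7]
λ = 0: alg = 4, geom = 2

Step 1 — factor the characteristic polynomial to read off the algebraic multiplicities:
  χ_A(x) = x^4

Step 2 — compute geometric multiplicities via the rank-nullity identity g(λ) = n − rank(A − λI):
  rank(A − (0)·I) = 2, so dim ker(A − (0)·I) = n − 2 = 2

Summary:
  λ = 0: algebraic multiplicity = 4, geometric multiplicity = 2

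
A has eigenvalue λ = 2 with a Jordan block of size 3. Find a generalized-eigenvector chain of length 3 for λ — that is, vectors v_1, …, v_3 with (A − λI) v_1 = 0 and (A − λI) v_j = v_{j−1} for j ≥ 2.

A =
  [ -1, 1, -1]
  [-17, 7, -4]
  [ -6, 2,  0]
A Jordan chain for λ = 2 of length 3:
v_1 = (-2, -10, -4)ᵀ
v_2 = (-3, -17, -6)ᵀ
v_3 = (1, 0, 0)ᵀ

Let N = A − (2)·I. We want v_3 with N^3 v_3 = 0 but N^2 v_3 ≠ 0; then v_{j-1} := N · v_j for j = 3, …, 2.

Pick v_3 = (1, 0, 0)ᵀ.
Then v_2 = N · v_3 = (-3, -17, -6)ᵀ.
Then v_1 = N · v_2 = (-2, -10, -4)ᵀ.

Sanity check: (A − (2)·I) v_1 = (0, 0, 0)ᵀ = 0. ✓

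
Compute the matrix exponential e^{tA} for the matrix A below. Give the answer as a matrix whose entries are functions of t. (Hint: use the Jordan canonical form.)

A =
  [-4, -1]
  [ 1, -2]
e^{tA} =
  [-t*exp(-3*t) + exp(-3*t), -t*exp(-3*t)]
  [t*exp(-3*t), t*exp(-3*t) + exp(-3*t)]

Strategy: write A = P · J · P⁻¹ where J is a Jordan canonical form, so e^{tA} = P · e^{tJ} · P⁻¹, and e^{tJ} can be computed block-by-block.

A has Jordan form
J =
  [-3,  1]
  [ 0, -3]
(up to reordering of blocks).

Per-block formulas:
  For a 2×2 Jordan block J_2(-3): exp(t · J_2(-3)) = e^(-3t)·(I + t·N), where N is the 2×2 nilpotent shift.

After assembling e^{tJ} and conjugating by P, we get:

e^{tA} =
  [-t*exp(-3*t) + exp(-3*t), -t*exp(-3*t)]
  [t*exp(-3*t), t*exp(-3*t) + exp(-3*t)]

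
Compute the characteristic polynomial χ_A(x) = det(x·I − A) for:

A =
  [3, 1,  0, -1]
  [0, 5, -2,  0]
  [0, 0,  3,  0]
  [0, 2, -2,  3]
x^4 - 14*x^3 + 72*x^2 - 162*x + 135

Expanding det(x·I − A) (e.g. by cofactor expansion or by noting that A is similar to its Jordan form J, which has the same characteristic polynomial as A) gives
  χ_A(x) = x^4 - 14*x^3 + 72*x^2 - 162*x + 135
which factors as (x - 5)*(x - 3)^3. The eigenvalues (with algebraic multiplicities) are λ = 3 with multiplicity 3, λ = 5 with multiplicity 1.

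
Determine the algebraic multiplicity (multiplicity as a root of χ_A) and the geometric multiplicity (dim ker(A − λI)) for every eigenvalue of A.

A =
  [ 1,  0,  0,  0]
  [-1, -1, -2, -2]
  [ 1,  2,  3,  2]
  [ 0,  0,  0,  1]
λ = 1: alg = 4, geom = 3

Step 1 — factor the characteristic polynomial to read off the algebraic multiplicities:
  χ_A(x) = (x - 1)^4

Step 2 — compute geometric multiplicities via the rank-nullity identity g(λ) = n − rank(A − λI):
  rank(A − (1)·I) = 1, so dim ker(A − (1)·I) = n − 1 = 3

Summary:
  λ = 1: algebraic multiplicity = 4, geometric multiplicity = 3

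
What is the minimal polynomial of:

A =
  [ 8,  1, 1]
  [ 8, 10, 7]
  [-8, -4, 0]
x^3 - 18*x^2 + 108*x - 216

The characteristic polynomial is χ_A(x) = (x - 6)^3, so the eigenvalues are known. The minimal polynomial is
  m_A(x) = Π_λ (x − λ)^{k_λ}
where k_λ is the size of the *largest* Jordan block for λ (equivalently, the smallest k with (A − λI)^k v = 0 for every generalised eigenvector v of λ).

  λ = 6: largest Jordan block has size 3, contributing (x − 6)^3

So m_A(x) = (x - 6)^3 = x^3 - 18*x^2 + 108*x - 216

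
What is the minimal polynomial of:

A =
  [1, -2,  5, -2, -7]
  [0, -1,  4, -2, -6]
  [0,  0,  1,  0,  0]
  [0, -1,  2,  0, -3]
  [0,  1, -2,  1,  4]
x^3 - 3*x^2 + 3*x - 1

The characteristic polynomial is χ_A(x) = (x - 1)^5, so the eigenvalues are known. The minimal polynomial is
  m_A(x) = Π_λ (x − λ)^{k_λ}
where k_λ is the size of the *largest* Jordan block for λ (equivalently, the smallest k with (A − λI)^k v = 0 for every generalised eigenvector v of λ).

  λ = 1: largest Jordan block has size 3, contributing (x − 1)^3

So m_A(x) = (x - 1)^3 = x^3 - 3*x^2 + 3*x - 1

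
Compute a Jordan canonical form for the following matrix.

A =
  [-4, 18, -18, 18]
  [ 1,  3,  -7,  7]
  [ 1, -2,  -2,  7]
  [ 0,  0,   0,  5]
J_2(-4) ⊕ J_1(5) ⊕ J_1(5)

The characteristic polynomial is
  det(x·I − A) = x^4 - 2*x^3 - 39*x^2 + 40*x + 400 = (x - 5)^2*(x + 4)^2

Eigenvalues and multiplicities (the geometric multiplicity of λ is n − rank(A − λI), which equals the number of Jordan blocks for λ):
  λ = -4: algebraic multiplicity = 2, geometric multiplicity = 1
  λ = 5: algebraic multiplicity = 2, geometric multiplicity = 2

Determining the block sizes for each eigenvalue:
  λ = -4: one block (gm = 1), so the single block has size am = 2 → block sizes [2]
  λ = 5: gm = am = 2, so every block has size 1 → block sizes [1, 1]

Assembling the blocks gives a Jordan form
J =
  [-4,  1, 0, 0]
  [ 0, -4, 0, 0]
  [ 0,  0, 5, 0]
  [ 0,  0, 0, 5]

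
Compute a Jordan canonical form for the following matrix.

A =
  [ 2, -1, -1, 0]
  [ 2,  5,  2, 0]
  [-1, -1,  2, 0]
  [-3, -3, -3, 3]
J_2(3) ⊕ J_1(3) ⊕ J_1(3)

The characteristic polynomial is
  det(x·I − A) = x^4 - 12*x^3 + 54*x^2 - 108*x + 81 = (x - 3)^4

Eigenvalues and multiplicities (the geometric multiplicity of λ is n − rank(A − λI), which equals the number of Jordan blocks for λ):
  λ = 3: algebraic multiplicity = 4, geometric multiplicity = 3

Determining the block sizes for each eigenvalue:
  λ = 3: 3 blocks summing to 4 forces exactly one block of size 2 and the rest size 1 → block sizes [2, 1, 1]

Assembling the blocks gives a Jordan form
J =
  [3, 1, 0, 0]
  [0, 3, 0, 0]
  [0, 0, 3, 0]
  [0, 0, 0, 3]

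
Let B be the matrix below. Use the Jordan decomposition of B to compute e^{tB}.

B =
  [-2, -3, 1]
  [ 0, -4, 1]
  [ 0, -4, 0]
e^{tB} =
  [exp(-2*t), t^2*exp(-2*t) - 3*t*exp(-2*t), -t^2*exp(-2*t)/2 + t*exp(-2*t)]
  [0, -2*t*exp(-2*t) + exp(-2*t), t*exp(-2*t)]
  [0, -4*t*exp(-2*t), 2*t*exp(-2*t) + exp(-2*t)]

Strategy: write B = P · J · P⁻¹ where J is a Jordan canonical form, so e^{tB} = P · e^{tJ} · P⁻¹, and e^{tJ} can be computed block-by-block.

B has Jordan form
J =
  [-2,  1,  0]
  [ 0, -2,  1]
  [ 0,  0, -2]
(up to reordering of blocks).

Per-block formulas:
  For a 3×3 Jordan block J_3(-2): exp(t · J_3(-2)) = e^(-2t)·(I + t·N + (t^2/2)·N^2), where N is the 3×3 nilpotent shift.

After assembling e^{tJ} and conjugating by P, we get:

e^{tB} =
  [exp(-2*t), t^2*exp(-2*t) - 3*t*exp(-2*t), -t^2*exp(-2*t)/2 + t*exp(-2*t)]
  [0, -2*t*exp(-2*t) + exp(-2*t), t*exp(-2*t)]
  [0, -4*t*exp(-2*t), 2*t*exp(-2*t) + exp(-2*t)]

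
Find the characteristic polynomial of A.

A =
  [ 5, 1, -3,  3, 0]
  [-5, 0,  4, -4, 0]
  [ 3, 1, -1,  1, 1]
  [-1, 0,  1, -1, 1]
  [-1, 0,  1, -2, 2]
x^5 - 5*x^4 + 10*x^3 - 10*x^2 + 5*x - 1

Expanding det(x·I − A) (e.g. by cofactor expansion or by noting that A is similar to its Jordan form J, which has the same characteristic polynomial as A) gives
  χ_A(x) = x^5 - 5*x^4 + 10*x^3 - 10*x^2 + 5*x - 1
which factors as (x - 1)^5. The eigenvalues (with algebraic multiplicities) are λ = 1 with multiplicity 5.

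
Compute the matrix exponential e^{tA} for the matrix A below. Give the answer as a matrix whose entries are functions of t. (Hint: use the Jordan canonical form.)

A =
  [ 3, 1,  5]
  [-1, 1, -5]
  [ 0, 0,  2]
e^{tA} =
  [t*exp(2*t) + exp(2*t), t*exp(2*t), 5*t*exp(2*t)]
  [-t*exp(2*t), -t*exp(2*t) + exp(2*t), -5*t*exp(2*t)]
  [0, 0, exp(2*t)]

Strategy: write A = P · J · P⁻¹ where J is a Jordan canonical form, so e^{tA} = P · e^{tJ} · P⁻¹, and e^{tJ} can be computed block-by-block.

A has Jordan form
J =
  [2, 1, 0]
  [0, 2, 0]
  [0, 0, 2]
(up to reordering of blocks).

Per-block formulas:
  For a 2×2 Jordan block J_2(2): exp(t · J_2(2)) = e^(2t)·(I + t·N), where N is the 2×2 nilpotent shift.
  For a 1×1 block at λ = 2: exp(t · [2]) = [e^(2t)].

After assembling e^{tJ} and conjugating by P, we get:

e^{tA} =
  [t*exp(2*t) + exp(2*t), t*exp(2*t), 5*t*exp(2*t)]
  [-t*exp(2*t), -t*exp(2*t) + exp(2*t), -5*t*exp(2*t)]
  [0, 0, exp(2*t)]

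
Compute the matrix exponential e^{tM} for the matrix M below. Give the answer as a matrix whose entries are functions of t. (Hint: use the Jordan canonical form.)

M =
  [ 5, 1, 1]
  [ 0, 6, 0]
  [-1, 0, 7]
e^{tM} =
  [-t*exp(6*t) + exp(6*t), -t^2*exp(6*t)/2 + t*exp(6*t), t*exp(6*t)]
  [0, exp(6*t), 0]
  [-t*exp(6*t), -t^2*exp(6*t)/2, t*exp(6*t) + exp(6*t)]

Strategy: write M = P · J · P⁻¹ where J is a Jordan canonical form, so e^{tM} = P · e^{tJ} · P⁻¹, and e^{tJ} can be computed block-by-block.

M has Jordan form
J =
  [6, 1, 0]
  [0, 6, 1]
  [0, 0, 6]
(up to reordering of blocks).

Per-block formulas:
  For a 3×3 Jordan block J_3(6): exp(t · J_3(6)) = e^(6t)·(I + t·N + (t^2/2)·N^2), where N is the 3×3 nilpotent shift.

After assembling e^{tJ} and conjugating by P, we get:

e^{tM} =
  [-t*exp(6*t) + exp(6*t), -t^2*exp(6*t)/2 + t*exp(6*t), t*exp(6*t)]
  [0, exp(6*t), 0]
  [-t*exp(6*t), -t^2*exp(6*t)/2, t*exp(6*t) + exp(6*t)]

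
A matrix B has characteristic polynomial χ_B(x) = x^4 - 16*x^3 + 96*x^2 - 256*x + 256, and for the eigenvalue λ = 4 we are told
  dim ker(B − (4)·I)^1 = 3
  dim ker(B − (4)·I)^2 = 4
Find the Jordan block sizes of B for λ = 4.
Block sizes for λ = 4: [2, 1, 1]

From the dimensions of kernels of powers, the number of Jordan blocks of size at least j is d_j − d_{j−1} where d_j = dim ker(N^j) (with d_0 = 0). Computing the differences gives [3, 1].
The number of blocks of size exactly k is (#blocks of size ≥ k) − (#blocks of size ≥ k + 1), so the partition is: 2 block(s) of size 1, 1 block(s) of size 2.
In nonincreasing order the block sizes are [2, 1, 1].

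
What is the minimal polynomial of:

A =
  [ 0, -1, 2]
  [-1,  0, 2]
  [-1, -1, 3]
x^2 - 2*x + 1

The characteristic polynomial is χ_A(x) = (x - 1)^3, so the eigenvalues are known. The minimal polynomial is
  m_A(x) = Π_λ (x − λ)^{k_λ}
where k_λ is the size of the *largest* Jordan block for λ (equivalently, the smallest k with (A − λI)^k v = 0 for every generalised eigenvector v of λ).

  λ = 1: largest Jordan block has size 2, contributing (x − 1)^2

So m_A(x) = (x - 1)^2 = x^2 - 2*x + 1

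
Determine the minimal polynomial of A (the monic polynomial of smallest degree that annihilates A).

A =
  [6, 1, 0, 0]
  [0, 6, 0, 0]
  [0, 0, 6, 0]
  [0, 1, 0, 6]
x^2 - 12*x + 36

The characteristic polynomial is χ_A(x) = (x - 6)^4, so the eigenvalues are known. The minimal polynomial is
  m_A(x) = Π_λ (x − λ)^{k_λ}
where k_λ is the size of the *largest* Jordan block for λ (equivalently, the smallest k with (A − λI)^k v = 0 for every generalised eigenvector v of λ).

  λ = 6: largest Jordan block has size 2, contributing (x − 6)^2

So m_A(x) = (x - 6)^2 = x^2 - 12*x + 36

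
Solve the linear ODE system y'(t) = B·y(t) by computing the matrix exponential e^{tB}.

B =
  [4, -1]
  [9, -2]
e^{tB} =
  [3*t*exp(t) + exp(t), -t*exp(t)]
  [9*t*exp(t), -3*t*exp(t) + exp(t)]

Strategy: write B = P · J · P⁻¹ where J is a Jordan canonical form, so e^{tB} = P · e^{tJ} · P⁻¹, and e^{tJ} can be computed block-by-block.

B has Jordan form
J =
  [1, 1]
  [0, 1]
(up to reordering of blocks).

Per-block formulas:
  For a 2×2 Jordan block J_2(1): exp(t · J_2(1)) = e^(1t)·(I + t·N), where N is the 2×2 nilpotent shift.

After assembling e^{tJ} and conjugating by P, we get:

e^{tB} =
  [3*t*exp(t) + exp(t), -t*exp(t)]
  [9*t*exp(t), -3*t*exp(t) + exp(t)]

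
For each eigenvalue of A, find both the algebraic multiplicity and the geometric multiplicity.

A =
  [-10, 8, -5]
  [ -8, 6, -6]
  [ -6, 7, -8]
λ = -4: alg = 3, geom = 1

Step 1 — factor the characteristic polynomial to read off the algebraic multiplicities:
  χ_A(x) = (x + 4)^3

Step 2 — compute geometric multiplicities via the rank-nullity identity g(λ) = n − rank(A − λI):
  rank(A − (-4)·I) = 2, so dim ker(A − (-4)·I) = n − 2 = 1

Summary:
  λ = -4: algebraic multiplicity = 3, geometric multiplicity = 1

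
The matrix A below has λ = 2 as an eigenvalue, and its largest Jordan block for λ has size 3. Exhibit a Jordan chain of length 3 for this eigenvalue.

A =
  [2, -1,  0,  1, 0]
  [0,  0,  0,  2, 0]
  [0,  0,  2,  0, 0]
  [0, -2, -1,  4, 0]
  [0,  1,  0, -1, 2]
A Jordan chain for λ = 2 of length 3:
v_1 = (-1, -2, 0, -2, 1)ᵀ
v_2 = (0, 0, 0, -1, 0)ᵀ
v_3 = (0, 0, 1, 0, 0)ᵀ

Let N = A − (2)·I. We want v_3 with N^3 v_3 = 0 but N^2 v_3 ≠ 0; then v_{j-1} := N · v_j for j = 3, …, 2.

Pick v_3 = (0, 0, 1, 0, 0)ᵀ.
Then v_2 = N · v_3 = (0, 0, 0, -1, 0)ᵀ.
Then v_1 = N · v_2 = (-1, -2, 0, -2, 1)ᵀ.

Sanity check: (A − (2)·I) v_1 = (0, 0, 0, 0, 0)ᵀ = 0. ✓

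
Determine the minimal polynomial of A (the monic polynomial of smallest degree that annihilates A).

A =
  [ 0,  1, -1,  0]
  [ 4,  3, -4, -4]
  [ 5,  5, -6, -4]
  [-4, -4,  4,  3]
x^3 - x^2 - 5*x - 3

The characteristic polynomial is χ_A(x) = (x - 3)*(x + 1)^3, so the eigenvalues are known. The minimal polynomial is
  m_A(x) = Π_λ (x − λ)^{k_λ}
where k_λ is the size of the *largest* Jordan block for λ (equivalently, the smallest k with (A − λI)^k v = 0 for every generalised eigenvector v of λ).

  λ = -1: largest Jordan block has size 2, contributing (x + 1)^2
  λ = 3: largest Jordan block has size 1, contributing (x − 3)

So m_A(x) = (x - 3)*(x + 1)^2 = x^3 - x^2 - 5*x - 3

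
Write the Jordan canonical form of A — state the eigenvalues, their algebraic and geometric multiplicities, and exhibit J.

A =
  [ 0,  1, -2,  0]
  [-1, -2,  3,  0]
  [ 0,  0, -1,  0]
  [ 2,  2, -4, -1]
J_3(-1) ⊕ J_1(-1)

The characteristic polynomial is
  det(x·I − A) = x^4 + 4*x^3 + 6*x^2 + 4*x + 1 = (x + 1)^4

Eigenvalues and multiplicities (the geometric multiplicity of λ is n − rank(A − λI), which equals the number of Jordan blocks for λ):
  λ = -1: algebraic multiplicity = 4, geometric multiplicity = 2

Determining the block sizes for each eigenvalue:
  λ = -1: with am = 4 and gm = 2, the partition is not yet determined (e.g. several partitions of 4 into 2 parts exist). Let N = A − (-1)·I. Computing rank(N^1) = 2, rank(N^2) = 1, rank(N^3) = 0; the number of blocks of size ≥ j is rank(N^{j−1}) − rank(N^j), giving [2, 1, 1]. So we have 1 block(s) of size 3, 1 block(s) of size 1 → block sizes [3, 1]

Assembling the blocks gives a Jordan form
J =
  [-1,  1,  0,  0]
  [ 0, -1,  1,  0]
  [ 0,  0, -1,  0]
  [ 0,  0,  0, -1]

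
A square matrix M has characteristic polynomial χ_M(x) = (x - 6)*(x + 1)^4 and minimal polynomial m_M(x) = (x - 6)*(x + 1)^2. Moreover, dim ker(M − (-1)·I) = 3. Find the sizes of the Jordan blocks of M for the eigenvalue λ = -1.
Block sizes for λ = -1: [2, 1, 1]

Step 1 — from the characteristic polynomial, algebraic multiplicity of λ = -1 is 4. From dim ker(M − (-1)·I) = 3, there are exactly 3 Jordan blocks for λ = -1.
Step 2 — from the minimal polynomial, the factor (x + 1)^2 tells us the largest block for λ = -1 has size 2.
Step 3 — with total size 4, 3 blocks, and largest block 2, the block sizes (in nonincreasing order) are [2, 1, 1].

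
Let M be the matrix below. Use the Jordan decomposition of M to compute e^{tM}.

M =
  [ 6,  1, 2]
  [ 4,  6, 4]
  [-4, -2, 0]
e^{tM} =
  [2*t*exp(4*t) + exp(4*t), t*exp(4*t), 2*t*exp(4*t)]
  [4*t*exp(4*t), 2*t*exp(4*t) + exp(4*t), 4*t*exp(4*t)]
  [-4*t*exp(4*t), -2*t*exp(4*t), -4*t*exp(4*t) + exp(4*t)]

Strategy: write M = P · J · P⁻¹ where J is a Jordan canonical form, so e^{tM} = P · e^{tJ} · P⁻¹, and e^{tJ} can be computed block-by-block.

M has Jordan form
J =
  [4, 1, 0]
  [0, 4, 0]
  [0, 0, 4]
(up to reordering of blocks).

Per-block formulas:
  For a 1×1 block at λ = 4: exp(t · [4]) = [e^(4t)].
  For a 2×2 Jordan block J_2(4): exp(t · J_2(4)) = e^(4t)·(I + t·N), where N is the 2×2 nilpotent shift.

After assembling e^{tJ} and conjugating by P, we get:

e^{tM} =
  [2*t*exp(4*t) + exp(4*t), t*exp(4*t), 2*t*exp(4*t)]
  [4*t*exp(4*t), 2*t*exp(4*t) + exp(4*t), 4*t*exp(4*t)]
  [-4*t*exp(4*t), -2*t*exp(4*t), -4*t*exp(4*t) + exp(4*t)]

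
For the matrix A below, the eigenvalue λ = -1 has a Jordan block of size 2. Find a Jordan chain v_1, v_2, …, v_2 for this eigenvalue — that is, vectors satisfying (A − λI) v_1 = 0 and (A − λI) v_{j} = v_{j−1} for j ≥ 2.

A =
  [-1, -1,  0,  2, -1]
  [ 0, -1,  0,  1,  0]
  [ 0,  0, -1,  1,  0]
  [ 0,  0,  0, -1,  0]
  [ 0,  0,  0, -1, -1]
A Jordan chain for λ = -1 of length 2:
v_1 = (-1, 0, 0, 0, 0)ᵀ
v_2 = (0, 1, 0, 0, 0)ᵀ

Let N = A − (-1)·I. We want v_2 with N^2 v_2 = 0 but N^1 v_2 ≠ 0; then v_{j-1} := N · v_j for j = 2, …, 2.

Pick v_2 = (0, 1, 0, 0, 0)ᵀ.
Then v_1 = N · v_2 = (-1, 0, 0, 0, 0)ᵀ.

Sanity check: (A − (-1)·I) v_1 = (0, 0, 0, 0, 0)ᵀ = 0. ✓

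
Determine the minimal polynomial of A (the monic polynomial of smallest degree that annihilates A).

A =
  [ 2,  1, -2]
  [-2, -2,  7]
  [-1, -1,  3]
x^3 - 3*x^2 + 3*x - 1

The characteristic polynomial is χ_A(x) = (x - 1)^3, so the eigenvalues are known. The minimal polynomial is
  m_A(x) = Π_λ (x − λ)^{k_λ}
where k_λ is the size of the *largest* Jordan block for λ (equivalently, the smallest k with (A − λI)^k v = 0 for every generalised eigenvector v of λ).

  λ = 1: largest Jordan block has size 3, contributing (x − 1)^3

So m_A(x) = (x - 1)^3 = x^3 - 3*x^2 + 3*x - 1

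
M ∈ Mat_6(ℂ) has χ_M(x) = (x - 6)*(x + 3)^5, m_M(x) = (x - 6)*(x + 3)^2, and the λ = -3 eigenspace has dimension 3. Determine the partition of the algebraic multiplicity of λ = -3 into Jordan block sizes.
Block sizes for λ = -3: [2, 2, 1]

Step 1 — from the characteristic polynomial, algebraic multiplicity of λ = -3 is 5. From dim ker(M − (-3)·I) = 3, there are exactly 3 Jordan blocks for λ = -3.
Step 2 — from the minimal polynomial, the factor (x + 3)^2 tells us the largest block for λ = -3 has size 2.
Step 3 — with total size 5, 3 blocks, and largest block 2, the block sizes (in nonincreasing order) are [2, 2, 1].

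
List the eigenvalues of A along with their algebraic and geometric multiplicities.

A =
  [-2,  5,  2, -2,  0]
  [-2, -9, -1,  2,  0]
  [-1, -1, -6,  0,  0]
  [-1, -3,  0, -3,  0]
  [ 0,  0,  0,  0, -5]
λ = -5: alg = 5, geom = 3

Step 1 — factor the characteristic polynomial to read off the algebraic multiplicities:
  χ_A(x) = (x + 5)^5

Step 2 — compute geometric multiplicities via the rank-nullity identity g(λ) = n − rank(A − λI):
  rank(A − (-5)·I) = 2, so dim ker(A − (-5)·I) = n − 2 = 3

Summary:
  λ = -5: algebraic multiplicity = 5, geometric multiplicity = 3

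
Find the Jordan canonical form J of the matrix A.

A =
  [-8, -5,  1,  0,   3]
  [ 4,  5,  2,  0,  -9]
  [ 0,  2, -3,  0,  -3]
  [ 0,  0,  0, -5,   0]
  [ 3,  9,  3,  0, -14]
J_3(-5) ⊕ J_1(-5) ⊕ J_1(-5)

The characteristic polynomial is
  det(x·I − A) = x^5 + 25*x^4 + 250*x^3 + 1250*x^2 + 3125*x + 3125 = (x + 5)^5

Eigenvalues and multiplicities (the geometric multiplicity of λ is n − rank(A − λI), which equals the number of Jordan blocks for λ):
  λ = -5: algebraic multiplicity = 5, geometric multiplicity = 3

Determining the block sizes for each eigenvalue:
  λ = -5: with am = 5 and gm = 3, the partition is not yet determined (e.g. several partitions of 5 into 3 parts exist). Let N = A − (-5)·I. Computing rank(N^1) = 2, rank(N^2) = 1, rank(N^3) = 0; the number of blocks of size ≥ j is rank(N^{j−1}) − rank(N^j), giving [3, 1, 1]. So we have 1 block(s) of size 3, 2 block(s) of size 1 → block sizes [3, 1, 1]

Assembling the blocks gives a Jordan form
J =
  [-5,  1,  0,  0,  0]
  [ 0, -5,  1,  0,  0]
  [ 0,  0, -5,  0,  0]
  [ 0,  0,  0, -5,  0]
  [ 0,  0,  0,  0, -5]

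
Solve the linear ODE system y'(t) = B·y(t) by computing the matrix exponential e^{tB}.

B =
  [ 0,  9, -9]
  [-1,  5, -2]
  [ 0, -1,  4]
e^{tB} =
  [-3*t*exp(3*t) + exp(3*t), 9*t*exp(3*t), -9*t*exp(3*t)]
  [t^2*exp(3*t)/2 - t*exp(3*t), -3*t^2*exp(3*t)/2 + 2*t*exp(3*t) + exp(3*t), 3*t^2*exp(3*t)/2 - 2*t*exp(3*t)]
  [t^2*exp(3*t)/2, -3*t^2*exp(3*t)/2 - t*exp(3*t), 3*t^2*exp(3*t)/2 + t*exp(3*t) + exp(3*t)]

Strategy: write B = P · J · P⁻¹ where J is a Jordan canonical form, so e^{tB} = P · e^{tJ} · P⁻¹, and e^{tJ} can be computed block-by-block.

B has Jordan form
J =
  [3, 1, 0]
  [0, 3, 1]
  [0, 0, 3]
(up to reordering of blocks).

Per-block formulas:
  For a 3×3 Jordan block J_3(3): exp(t · J_3(3)) = e^(3t)·(I + t·N + (t^2/2)·N^2), where N is the 3×3 nilpotent shift.

After assembling e^{tJ} and conjugating by P, we get:

e^{tB} =
  [-3*t*exp(3*t) + exp(3*t), 9*t*exp(3*t), -9*t*exp(3*t)]
  [t^2*exp(3*t)/2 - t*exp(3*t), -3*t^2*exp(3*t)/2 + 2*t*exp(3*t) + exp(3*t), 3*t^2*exp(3*t)/2 - 2*t*exp(3*t)]
  [t^2*exp(3*t)/2, -3*t^2*exp(3*t)/2 - t*exp(3*t), 3*t^2*exp(3*t)/2 + t*exp(3*t) + exp(3*t)]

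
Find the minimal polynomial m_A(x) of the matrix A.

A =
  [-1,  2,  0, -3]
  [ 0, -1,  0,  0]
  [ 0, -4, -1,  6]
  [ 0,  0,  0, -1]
x^2 + 2*x + 1

The characteristic polynomial is χ_A(x) = (x + 1)^4, so the eigenvalues are known. The minimal polynomial is
  m_A(x) = Π_λ (x − λ)^{k_λ}
where k_λ is the size of the *largest* Jordan block for λ (equivalently, the smallest k with (A − λI)^k v = 0 for every generalised eigenvector v of λ).

  λ = -1: largest Jordan block has size 2, contributing (x + 1)^2

So m_A(x) = (x + 1)^2 = x^2 + 2*x + 1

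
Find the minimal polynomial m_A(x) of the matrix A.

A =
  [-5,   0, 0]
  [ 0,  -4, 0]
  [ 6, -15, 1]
x^3 + 8*x^2 + 11*x - 20

The characteristic polynomial is χ_A(x) = (x - 1)*(x + 4)*(x + 5), so the eigenvalues are known. The minimal polynomial is
  m_A(x) = Π_λ (x − λ)^{k_λ}
where k_λ is the size of the *largest* Jordan block for λ (equivalently, the smallest k with (A − λI)^k v = 0 for every generalised eigenvector v of λ).

  λ = -5: largest Jordan block has size 1, contributing (x + 5)
  λ = -4: largest Jordan block has size 1, contributing (x + 4)
  λ = 1: largest Jordan block has size 1, contributing (x − 1)

So m_A(x) = (x - 1)*(x + 4)*(x + 5) = x^3 + 8*x^2 + 11*x - 20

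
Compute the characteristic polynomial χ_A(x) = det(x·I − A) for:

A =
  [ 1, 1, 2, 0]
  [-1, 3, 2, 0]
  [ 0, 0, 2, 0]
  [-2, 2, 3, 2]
x^4 - 8*x^3 + 24*x^2 - 32*x + 16

Expanding det(x·I − A) (e.g. by cofactor expansion or by noting that A is similar to its Jordan form J, which has the same characteristic polynomial as A) gives
  χ_A(x) = x^4 - 8*x^3 + 24*x^2 - 32*x + 16
which factors as (x - 2)^4. The eigenvalues (with algebraic multiplicities) are λ = 2 with multiplicity 4.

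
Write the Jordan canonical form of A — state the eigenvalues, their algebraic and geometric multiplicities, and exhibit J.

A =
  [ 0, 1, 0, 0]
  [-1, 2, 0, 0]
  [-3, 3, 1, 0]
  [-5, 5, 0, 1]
J_2(1) ⊕ J_1(1) ⊕ J_1(1)

The characteristic polynomial is
  det(x·I − A) = x^4 - 4*x^3 + 6*x^2 - 4*x + 1 = (x - 1)^4

Eigenvalues and multiplicities (the geometric multiplicity of λ is n − rank(A − λI), which equals the number of Jordan blocks for λ):
  λ = 1: algebraic multiplicity = 4, geometric multiplicity = 3

Determining the block sizes for each eigenvalue:
  λ = 1: 3 blocks summing to 4 forces exactly one block of size 2 and the rest size 1 → block sizes [2, 1, 1]

Assembling the blocks gives a Jordan form
J =
  [1, 1, 0, 0]
  [0, 1, 0, 0]
  [0, 0, 1, 0]
  [0, 0, 0, 1]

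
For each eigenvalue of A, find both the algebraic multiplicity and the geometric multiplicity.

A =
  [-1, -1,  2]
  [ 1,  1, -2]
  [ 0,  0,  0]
λ = 0: alg = 3, geom = 2

Step 1 — factor the characteristic polynomial to read off the algebraic multiplicities:
  χ_A(x) = x^3

Step 2 — compute geometric multiplicities via the rank-nullity identity g(λ) = n − rank(A − λI):
  rank(A − (0)·I) = 1, so dim ker(A − (0)·I) = n − 1 = 2

Summary:
  λ = 0: algebraic multiplicity = 3, geometric multiplicity = 2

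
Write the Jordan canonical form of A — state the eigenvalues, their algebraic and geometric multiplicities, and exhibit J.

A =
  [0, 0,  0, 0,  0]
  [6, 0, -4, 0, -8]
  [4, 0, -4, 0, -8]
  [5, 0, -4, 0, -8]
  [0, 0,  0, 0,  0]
J_1(-4) ⊕ J_2(0) ⊕ J_1(0) ⊕ J_1(0)

The characteristic polynomial is
  det(x·I − A) = x^5 + 4*x^4 = x^4*(x + 4)

Eigenvalues and multiplicities (the geometric multiplicity of λ is n − rank(A − λI), which equals the number of Jordan blocks for λ):
  λ = -4: algebraic multiplicity = 1, geometric multiplicity = 1
  λ = 0: algebraic multiplicity = 4, geometric multiplicity = 3

Determining the block sizes for each eigenvalue:
  λ = -4: one block (gm = 1), so the single block has size am = 1 → block sizes [1]
  λ = 0: 3 blocks summing to 4 forces exactly one block of size 2 and the rest size 1 → block sizes [2, 1, 1]

Assembling the blocks gives a Jordan form
J =
  [-4, 0, 0, 0, 0]
  [ 0, 0, 1, 0, 0]
  [ 0, 0, 0, 0, 0]
  [ 0, 0, 0, 0, 0]
  [ 0, 0, 0, 0, 0]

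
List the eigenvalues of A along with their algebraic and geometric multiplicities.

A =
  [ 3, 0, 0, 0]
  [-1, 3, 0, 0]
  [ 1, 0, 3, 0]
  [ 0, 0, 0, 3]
λ = 3: alg = 4, geom = 3

Step 1 — factor the characteristic polynomial to read off the algebraic multiplicities:
  χ_A(x) = (x - 3)^4

Step 2 — compute geometric multiplicities via the rank-nullity identity g(λ) = n − rank(A − λI):
  rank(A − (3)·I) = 1, so dim ker(A − (3)·I) = n − 1 = 3

Summary:
  λ = 3: algebraic multiplicity = 4, geometric multiplicity = 3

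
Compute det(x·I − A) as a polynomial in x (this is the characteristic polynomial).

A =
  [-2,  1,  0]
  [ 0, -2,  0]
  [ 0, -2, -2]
x^3 + 6*x^2 + 12*x + 8

Expanding det(x·I − A) (e.g. by cofactor expansion or by noting that A is similar to its Jordan form J, which has the same characteristic polynomial as A) gives
  χ_A(x) = x^3 + 6*x^2 + 12*x + 8
which factors as (x + 2)^3. The eigenvalues (with algebraic multiplicities) are λ = -2 with multiplicity 3.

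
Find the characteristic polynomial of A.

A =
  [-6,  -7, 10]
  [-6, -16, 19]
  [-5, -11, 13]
x^3 + 9*x^2 + 27*x + 27

Expanding det(x·I − A) (e.g. by cofactor expansion or by noting that A is similar to its Jordan form J, which has the same characteristic polynomial as A) gives
  χ_A(x) = x^3 + 9*x^2 + 27*x + 27
which factors as (x + 3)^3. The eigenvalues (with algebraic multiplicities) are λ = -3 with multiplicity 3.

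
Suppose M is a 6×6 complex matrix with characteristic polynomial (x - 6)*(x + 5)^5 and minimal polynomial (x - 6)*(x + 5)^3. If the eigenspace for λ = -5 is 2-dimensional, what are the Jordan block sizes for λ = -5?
Block sizes for λ = -5: [3, 2]

Step 1 — from the characteristic polynomial, algebraic multiplicity of λ = -5 is 5. From dim ker(M − (-5)·I) = 2, there are exactly 2 Jordan blocks for λ = -5.
Step 2 — from the minimal polynomial, the factor (x + 5)^3 tells us the largest block for λ = -5 has size 3.
Step 3 — with total size 5, 2 blocks, and largest block 3, the block sizes (in nonincreasing order) are [3, 2].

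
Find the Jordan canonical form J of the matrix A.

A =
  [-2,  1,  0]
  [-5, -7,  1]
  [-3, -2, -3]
J_3(-4)

The characteristic polynomial is
  det(x·I − A) = x^3 + 12*x^2 + 48*x + 64 = (x + 4)^3

Eigenvalues and multiplicities (the geometric multiplicity of λ is n − rank(A − λI), which equals the number of Jordan blocks for λ):
  λ = -4: algebraic multiplicity = 3, geometric multiplicity = 1

Determining the block sizes for each eigenvalue:
  λ = -4: one block (gm = 1), so the single block has size am = 3 → block sizes [3]

Assembling the blocks gives a Jordan form
J =
  [-4,  1,  0]
  [ 0, -4,  1]
  [ 0,  0, -4]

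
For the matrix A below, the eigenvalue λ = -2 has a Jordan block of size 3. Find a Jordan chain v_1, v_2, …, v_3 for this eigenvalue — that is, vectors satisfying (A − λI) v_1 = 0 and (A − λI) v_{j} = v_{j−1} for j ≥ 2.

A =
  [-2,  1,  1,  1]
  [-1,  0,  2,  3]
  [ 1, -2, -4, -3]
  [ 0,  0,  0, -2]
A Jordan chain for λ = -2 of length 3:
v_1 = (0, -1, 1, 0)ᵀ
v_2 = (1, 2, -2, 0)ᵀ
v_3 = (0, 1, 0, 0)ᵀ

Let N = A − (-2)·I. We want v_3 with N^3 v_3 = 0 but N^2 v_3 ≠ 0; then v_{j-1} := N · v_j for j = 3, …, 2.

Pick v_3 = (0, 1, 0, 0)ᵀ.
Then v_2 = N · v_3 = (1, 2, -2, 0)ᵀ.
Then v_1 = N · v_2 = (0, -1, 1, 0)ᵀ.

Sanity check: (A − (-2)·I) v_1 = (0, 0, 0, 0)ᵀ = 0. ✓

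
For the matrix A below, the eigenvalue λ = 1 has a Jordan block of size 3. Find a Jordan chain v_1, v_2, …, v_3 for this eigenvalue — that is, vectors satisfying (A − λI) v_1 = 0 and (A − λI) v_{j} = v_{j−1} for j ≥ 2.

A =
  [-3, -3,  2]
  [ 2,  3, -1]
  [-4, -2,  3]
A Jordan chain for λ = 1 of length 3:
v_1 = (2, 0, 4)ᵀ
v_2 = (-4, 2, -4)ᵀ
v_3 = (1, 0, 0)ᵀ

Let N = A − (1)·I. We want v_3 with N^3 v_3 = 0 but N^2 v_3 ≠ 0; then v_{j-1} := N · v_j for j = 3, …, 2.

Pick v_3 = (1, 0, 0)ᵀ.
Then v_2 = N · v_3 = (-4, 2, -4)ᵀ.
Then v_1 = N · v_2 = (2, 0, 4)ᵀ.

Sanity check: (A − (1)·I) v_1 = (0, 0, 0)ᵀ = 0. ✓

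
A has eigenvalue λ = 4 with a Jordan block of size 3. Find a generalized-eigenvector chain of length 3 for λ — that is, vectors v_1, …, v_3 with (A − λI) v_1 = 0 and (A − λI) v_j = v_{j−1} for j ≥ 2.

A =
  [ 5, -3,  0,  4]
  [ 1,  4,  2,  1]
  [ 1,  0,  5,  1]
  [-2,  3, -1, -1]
A Jordan chain for λ = 4 of length 3:
v_1 = (-1, 1, 0, 1)ᵀ
v_2 = (-2, 1, 1, 1)ᵀ
v_3 = (1, 1, 0, 0)ᵀ

Let N = A − (4)·I. We want v_3 with N^3 v_3 = 0 but N^2 v_3 ≠ 0; then v_{j-1} := N · v_j for j = 3, …, 2.

Pick v_3 = (1, 1, 0, 0)ᵀ.
Then v_2 = N · v_3 = (-2, 1, 1, 1)ᵀ.
Then v_1 = N · v_2 = (-1, 1, 0, 1)ᵀ.

Sanity check: (A − (4)·I) v_1 = (0, 0, 0, 0)ᵀ = 0. ✓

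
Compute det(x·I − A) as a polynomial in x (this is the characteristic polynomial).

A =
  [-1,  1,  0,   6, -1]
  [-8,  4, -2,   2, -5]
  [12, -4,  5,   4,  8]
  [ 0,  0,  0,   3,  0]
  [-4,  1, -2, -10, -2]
x^5 - 9*x^4 + 30*x^3 - 46*x^2 + 33*x - 9

Expanding det(x·I − A) (e.g. by cofactor expansion or by noting that A is similar to its Jordan form J, which has the same characteristic polynomial as A) gives
  χ_A(x) = x^5 - 9*x^4 + 30*x^3 - 46*x^2 + 33*x - 9
which factors as (x - 3)^2*(x - 1)^3. The eigenvalues (with algebraic multiplicities) are λ = 1 with multiplicity 3, λ = 3 with multiplicity 2.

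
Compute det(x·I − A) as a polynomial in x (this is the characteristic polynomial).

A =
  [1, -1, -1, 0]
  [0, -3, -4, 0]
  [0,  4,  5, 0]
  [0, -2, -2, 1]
x^4 - 4*x^3 + 6*x^2 - 4*x + 1

Expanding det(x·I − A) (e.g. by cofactor expansion or by noting that A is similar to its Jordan form J, which has the same characteristic polynomial as A) gives
  χ_A(x) = x^4 - 4*x^3 + 6*x^2 - 4*x + 1
which factors as (x - 1)^4. The eigenvalues (with algebraic multiplicities) are λ = 1 with multiplicity 4.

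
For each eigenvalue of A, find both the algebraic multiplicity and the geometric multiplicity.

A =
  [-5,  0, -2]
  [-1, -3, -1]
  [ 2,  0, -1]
λ = -3: alg = 3, geom = 2

Step 1 — factor the characteristic polynomial to read off the algebraic multiplicities:
  χ_A(x) = (x + 3)^3

Step 2 — compute geometric multiplicities via the rank-nullity identity g(λ) = n − rank(A − λI):
  rank(A − (-3)·I) = 1, so dim ker(A − (-3)·I) = n − 1 = 2

Summary:
  λ = -3: algebraic multiplicity = 3, geometric multiplicity = 2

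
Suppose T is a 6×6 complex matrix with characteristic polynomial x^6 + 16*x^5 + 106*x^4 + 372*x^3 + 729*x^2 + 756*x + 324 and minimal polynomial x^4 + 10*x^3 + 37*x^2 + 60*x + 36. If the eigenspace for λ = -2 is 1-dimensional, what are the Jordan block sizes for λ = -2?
Block sizes for λ = -2: [2]

Step 1 — from the characteristic polynomial, algebraic multiplicity of λ = -2 is 2. From dim ker(T − (-2)·I) = 1, there are exactly 1 Jordan blocks for λ = -2.
Step 2 — from the minimal polynomial, the factor (x + 2)^2 tells us the largest block for λ = -2 has size 2.
Step 3 — with total size 2, 1 blocks, and largest block 2, the block sizes (in nonincreasing order) are [2].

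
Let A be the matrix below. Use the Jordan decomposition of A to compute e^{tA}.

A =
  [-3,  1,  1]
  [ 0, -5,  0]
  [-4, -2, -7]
e^{tA} =
  [2*t*exp(-5*t) + exp(-5*t), t*exp(-5*t), t*exp(-5*t)]
  [0, exp(-5*t), 0]
  [-4*t*exp(-5*t), -2*t*exp(-5*t), -2*t*exp(-5*t) + exp(-5*t)]

Strategy: write A = P · J · P⁻¹ where J is a Jordan canonical form, so e^{tA} = P · e^{tJ} · P⁻¹, and e^{tJ} can be computed block-by-block.

A has Jordan form
J =
  [-5,  1,  0]
  [ 0, -5,  0]
  [ 0,  0, -5]
(up to reordering of blocks).

Per-block formulas:
  For a 1×1 block at λ = -5: exp(t · [-5]) = [e^(-5t)].
  For a 2×2 Jordan block J_2(-5): exp(t · J_2(-5)) = e^(-5t)·(I + t·N), where N is the 2×2 nilpotent shift.

After assembling e^{tJ} and conjugating by P, we get:

e^{tA} =
  [2*t*exp(-5*t) + exp(-5*t), t*exp(-5*t), t*exp(-5*t)]
  [0, exp(-5*t), 0]
  [-4*t*exp(-5*t), -2*t*exp(-5*t), -2*t*exp(-5*t) + exp(-5*t)]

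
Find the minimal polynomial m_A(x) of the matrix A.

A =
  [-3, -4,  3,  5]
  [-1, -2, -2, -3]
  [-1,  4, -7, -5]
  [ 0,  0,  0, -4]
x^3 + 12*x^2 + 48*x + 64

The characteristic polynomial is χ_A(x) = (x + 4)^4, so the eigenvalues are known. The minimal polynomial is
  m_A(x) = Π_λ (x − λ)^{k_λ}
where k_λ is the size of the *largest* Jordan block for λ (equivalently, the smallest k with (A − λI)^k v = 0 for every generalised eigenvector v of λ).

  λ = -4: largest Jordan block has size 3, contributing (x + 4)^3

So m_A(x) = (x + 4)^3 = x^3 + 12*x^2 + 48*x + 64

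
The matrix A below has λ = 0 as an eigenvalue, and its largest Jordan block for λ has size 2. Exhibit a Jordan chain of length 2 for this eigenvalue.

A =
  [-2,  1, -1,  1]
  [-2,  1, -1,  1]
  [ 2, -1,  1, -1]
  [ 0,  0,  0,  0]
A Jordan chain for λ = 0 of length 2:
v_1 = (-2, -2, 2, 0)ᵀ
v_2 = (1, 0, 0, 0)ᵀ

Let N = A − (0)·I. We want v_2 with N^2 v_2 = 0 but N^1 v_2 ≠ 0; then v_{j-1} := N · v_j for j = 2, …, 2.

Pick v_2 = (1, 0, 0, 0)ᵀ.
Then v_1 = N · v_2 = (-2, -2, 2, 0)ᵀ.

Sanity check: (A − (0)·I) v_1 = (0, 0, 0, 0)ᵀ = 0. ✓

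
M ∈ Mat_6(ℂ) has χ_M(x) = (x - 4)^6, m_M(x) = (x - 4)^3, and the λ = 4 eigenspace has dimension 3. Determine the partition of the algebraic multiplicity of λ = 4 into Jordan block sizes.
Block sizes for λ = 4: [3, 2, 1]

Step 1 — from the characteristic polynomial, algebraic multiplicity of λ = 4 is 6. From dim ker(M − (4)·I) = 3, there are exactly 3 Jordan blocks for λ = 4.
Step 2 — from the minimal polynomial, the factor (x − 4)^3 tells us the largest block for λ = 4 has size 3.
Step 3 — with total size 6, 3 blocks, and largest block 3, the block sizes (in nonincreasing order) are [3, 2, 1].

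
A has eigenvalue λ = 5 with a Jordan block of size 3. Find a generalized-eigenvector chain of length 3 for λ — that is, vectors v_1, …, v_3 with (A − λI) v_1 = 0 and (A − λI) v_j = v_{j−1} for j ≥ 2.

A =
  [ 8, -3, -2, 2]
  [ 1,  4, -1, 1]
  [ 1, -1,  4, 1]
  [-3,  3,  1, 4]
A Jordan chain for λ = 5 of length 3:
v_1 = (-2, -2, -2, -2)ᵀ
v_2 = (3, 1, 1, -3)ᵀ
v_3 = (1, 0, 0, 0)ᵀ

Let N = A − (5)·I. We want v_3 with N^3 v_3 = 0 but N^2 v_3 ≠ 0; then v_{j-1} := N · v_j for j = 3, …, 2.

Pick v_3 = (1, 0, 0, 0)ᵀ.
Then v_2 = N · v_3 = (3, 1, 1, -3)ᵀ.
Then v_1 = N · v_2 = (-2, -2, -2, -2)ᵀ.

Sanity check: (A − (5)·I) v_1 = (0, 0, 0, 0)ᵀ = 0. ✓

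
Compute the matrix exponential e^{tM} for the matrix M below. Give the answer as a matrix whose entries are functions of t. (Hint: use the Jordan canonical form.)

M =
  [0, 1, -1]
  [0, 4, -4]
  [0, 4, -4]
e^{tM} =
  [1, t, -t]
  [0, 4*t + 1, -4*t]
  [0, 4*t, 1 - 4*t]

Strategy: write M = P · J · P⁻¹ where J is a Jordan canonical form, so e^{tM} = P · e^{tJ} · P⁻¹, and e^{tJ} can be computed block-by-block.

M has Jordan form
J =
  [0, 1, 0]
  [0, 0, 0]
  [0, 0, 0]
(up to reordering of blocks).

Per-block formulas:
  For a 1×1 block at λ = 0: exp(t · [0]) = [e^(0t)].
  For a 2×2 Jordan block J_2(0): exp(t · J_2(0)) = e^(0t)·(I + t·N), where N is the 2×2 nilpotent shift.

After assembling e^{tJ} and conjugating by P, we get:

e^{tM} =
  [1, t, -t]
  [0, 4*t + 1, -4*t]
  [0, 4*t, 1 - 4*t]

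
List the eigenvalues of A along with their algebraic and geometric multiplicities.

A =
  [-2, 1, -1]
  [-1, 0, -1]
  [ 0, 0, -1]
λ = -1: alg = 3, geom = 2

Step 1 — factor the characteristic polynomial to read off the algebraic multiplicities:
  χ_A(x) = (x + 1)^3

Step 2 — compute geometric multiplicities via the rank-nullity identity g(λ) = n − rank(A − λI):
  rank(A − (-1)·I) = 1, so dim ker(A − (-1)·I) = n − 1 = 2

Summary:
  λ = -1: algebraic multiplicity = 3, geometric multiplicity = 2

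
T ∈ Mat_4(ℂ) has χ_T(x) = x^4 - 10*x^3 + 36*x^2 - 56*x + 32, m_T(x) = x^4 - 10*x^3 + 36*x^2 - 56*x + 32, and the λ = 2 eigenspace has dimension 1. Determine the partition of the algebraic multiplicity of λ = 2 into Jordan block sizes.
Block sizes for λ = 2: [3]

Step 1 — from the characteristic polynomial, algebraic multiplicity of λ = 2 is 3. From dim ker(T − (2)·I) = 1, there are exactly 1 Jordan blocks for λ = 2.
Step 2 — from the minimal polynomial, the factor (x − 2)^3 tells us the largest block for λ = 2 has size 3.
Step 3 — with total size 3, 1 blocks, and largest block 3, the block sizes (in nonincreasing order) are [3].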